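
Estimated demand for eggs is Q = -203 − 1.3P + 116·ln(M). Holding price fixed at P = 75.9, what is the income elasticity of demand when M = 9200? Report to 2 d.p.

0.15

At P = 75.9, M = 9200: Q = 757.057.
Holding P constant, ∂Q/∂M = 116/M = 0.0126087.
η_M = (∂Q/∂M)·(M/Q) = 0.0126087 × (9200/757.057) = 0.15.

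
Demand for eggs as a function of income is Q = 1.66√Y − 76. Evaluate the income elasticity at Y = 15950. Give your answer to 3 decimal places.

At Y = 15950: Q = 133.647.
dQ/dY = 1.66/(2√Y) = 0.006572 at this income.
η = (dQ/dY)·(Y/Q) = 0.006572 × (15950/133.647) = 0.784.

0.784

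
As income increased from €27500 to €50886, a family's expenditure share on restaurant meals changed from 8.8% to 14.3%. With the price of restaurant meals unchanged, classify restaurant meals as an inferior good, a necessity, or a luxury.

luxury

The budget share rises as income rises, so η > 1.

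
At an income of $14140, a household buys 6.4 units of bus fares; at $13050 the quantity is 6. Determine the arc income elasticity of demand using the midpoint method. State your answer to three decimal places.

0.805

ΔQ = 6 − 6.4 = -0.4; midpoint Q̄ = (6.4 + 6)/2 = 6.2.
ΔI = 13050 − 14140 = -1090; midpoint Ī = (14140 + 13050)/2 = 13595.
η = (ΔQ/Q̄) ÷ (ΔI/Ī) = (-0.4/6.2) ÷ (-1090/13595) = 0.805.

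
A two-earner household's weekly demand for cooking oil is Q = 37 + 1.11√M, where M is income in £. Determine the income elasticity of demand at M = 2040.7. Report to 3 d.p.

At M = 2040.7: Q = 87.143.
dQ/dM = 1.11/(2√M) = 0.0122858 at this income.
η = (dQ/dM)·(M/Q) = 0.0122858 × (2040.7/87.143) = 0.288.

0.288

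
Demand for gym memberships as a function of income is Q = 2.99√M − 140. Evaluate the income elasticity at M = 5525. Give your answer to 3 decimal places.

1.351

At M = 5525: Q = 82.248.
dQ/dM = 2.99/(2√M) = 0.0201129 at this income.
η = (dQ/dM)·(M/Q) = 0.0201129 × (5525/82.248) = 1.351.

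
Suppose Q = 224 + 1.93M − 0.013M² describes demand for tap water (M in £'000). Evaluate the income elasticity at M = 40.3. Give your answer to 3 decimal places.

0.127

At M = 40.3: Q = 280.6658.
dQ/dM = 1.93 − 0.026M = 0.88220.
η = (dQ/dM)·(M/Q) = 0.88220 × (40.3/280.6658) = 0.127.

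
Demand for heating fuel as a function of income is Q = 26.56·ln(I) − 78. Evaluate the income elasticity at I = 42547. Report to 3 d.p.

0.130

At I = 42547: Q = 205.086.
dQ/dI = 26.56/I = 0.000624251 at this income.
η = (dQ/dI)·(I/Q) = 0.000624251 × (42547/205.086) = 0.130.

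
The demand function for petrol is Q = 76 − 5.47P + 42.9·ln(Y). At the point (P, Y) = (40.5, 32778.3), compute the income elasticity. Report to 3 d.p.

At P = 40.5, Y = 32778.3: Q = 300.519.
Holding P constant, ∂Q/∂Y = 42.9/Y = 0.00130879.
η_Y = (∂Q/∂Y)·(Y/Q) = 0.00130879 × (32778.3/300.519) = 0.143.

0.143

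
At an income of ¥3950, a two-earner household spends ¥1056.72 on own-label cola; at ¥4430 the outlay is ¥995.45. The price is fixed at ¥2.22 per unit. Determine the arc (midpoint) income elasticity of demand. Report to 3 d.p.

-0.521

With a constant price, Q₁ = 1056.72/2.22 = 476.000 and Q₂ = 995.45/2.22 = 448.401 (equivalently, work directly with expenditure since P cancels).
Midpoint %ΔQ = (995.45 − 1056.72)/1026.09 = -0.05971; midpoint %ΔI = (4430 − 3950)/4190 = 0.11456.
η = -0.05971 / 0.11456 = -0.521.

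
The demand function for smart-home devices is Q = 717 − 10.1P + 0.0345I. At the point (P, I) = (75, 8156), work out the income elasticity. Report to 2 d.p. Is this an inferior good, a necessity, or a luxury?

1.17 (luxury)

At P = 75, I = 8156: Q = 240.882.
Holding P constant, ∂Q/∂I = 0.0345.
η_I = (∂Q/∂I)·(I/Q) = 0.0345 × (8156/240.882) = 1.17.
Since η > 1, this is a luxury.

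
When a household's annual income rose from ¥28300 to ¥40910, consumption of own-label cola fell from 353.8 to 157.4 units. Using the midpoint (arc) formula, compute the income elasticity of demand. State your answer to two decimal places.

ΔQ = 157.4 − 353.8 = -196.4; midpoint Q̄ = (353.8 + 157.4)/2 = 255.6.
ΔI = 40910 − 28300 = 12610; midpoint Ī = (28300 + 40910)/2 = 34605.
η = (ΔQ/Q̄) ÷ (ΔI/Ī) = (-196.4/255.6) ÷ (12610/34605) = -2.11.

-2.11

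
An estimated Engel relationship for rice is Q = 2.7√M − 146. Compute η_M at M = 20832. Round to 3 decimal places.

0.800

At M = 20832: Q = 243.699.
dQ/dM = 2.7/(2√M) = 0.00935337 at this income.
η = (dQ/dM)·(M/Q) = 0.00935337 × (20832/243.699) = 0.800.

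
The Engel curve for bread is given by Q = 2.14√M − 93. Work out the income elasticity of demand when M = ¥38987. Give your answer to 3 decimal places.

0.641

At M = 38987: Q = 329.546.
dQ/dM = 2.14/(2√M) = 0.00541906 at this income.
η = (dQ/dM)·(M/Q) = 0.00541906 × (38987/329.546) = 0.641.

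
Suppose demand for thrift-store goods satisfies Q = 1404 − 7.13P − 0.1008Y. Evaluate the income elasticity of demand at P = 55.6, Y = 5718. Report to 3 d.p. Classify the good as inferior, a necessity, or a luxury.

At P = 55.6, Y = 5718: Q = 431.198.
Holding P constant, ∂Q/∂Y = −0.1008.
η_Y = (∂Q/∂Y)·(Y/Q) = -0.1008 × (5718/431.198) = -1.337.
Since η < 0, this is an inferior good.

-1.337 (inferior good)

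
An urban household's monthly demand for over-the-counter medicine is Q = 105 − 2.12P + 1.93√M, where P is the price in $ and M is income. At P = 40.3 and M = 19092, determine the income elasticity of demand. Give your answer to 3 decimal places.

0.466

At P = 40.3, M = 19092: Q = 286.239.
Holding P constant, ∂Q/∂M = 1.93/(2√M) = 0.00698396.
η_M = (∂Q/∂M)·(M/Q) = 0.00698396 × (19092/286.239) = 0.466.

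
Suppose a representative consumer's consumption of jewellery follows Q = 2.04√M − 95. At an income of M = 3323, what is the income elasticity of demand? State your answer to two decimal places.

2.60

At M = 3323: Q = 22.597.
dQ/dM = 2.04/(2√M) = 0.0176944 at this income.
η = (dQ/dM)·(M/Q) = 0.0176944 × (3323/22.597) = 2.60.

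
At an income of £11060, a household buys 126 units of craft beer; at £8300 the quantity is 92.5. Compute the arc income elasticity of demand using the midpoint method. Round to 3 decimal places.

1.075

ΔQ = 92.5 − 126 = -33.5; midpoint Q̄ = (126 + 92.5)/2 = 109.25.
ΔI = 8300 − 11060 = -2760; midpoint Ī = (11060 + 8300)/2 = 9680.
η = (ΔQ/Q̄) ÷ (ΔI/Ī) = (-33.5/109.25) ÷ (-2760/9680) = 1.075.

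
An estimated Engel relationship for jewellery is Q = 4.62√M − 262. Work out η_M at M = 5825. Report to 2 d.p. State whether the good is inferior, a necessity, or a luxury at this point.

1.95 (luxury)

At M = 5825: Q = 90.606.
dQ/dM = 4.62/(2√M) = 0.0302666 at this income.
η = (dQ/dM)·(M/Q) = 0.0302666 × (5825/90.606) = 1.95.
Since η > 1, the good is a luxury.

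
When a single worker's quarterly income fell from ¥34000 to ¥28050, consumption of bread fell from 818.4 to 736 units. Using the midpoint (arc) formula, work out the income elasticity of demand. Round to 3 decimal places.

ΔQ = 736 − 818.4 = -82.4; midpoint Q̄ = (818.4 + 736)/2 = 777.2.
ΔI = 28050 − 34000 = -5950; midpoint Ī = (34000 + 28050)/2 = 31025.
η = (ΔQ/Q̄) ÷ (ΔI/Ī) = (-82.4/777.2) ÷ (-5950/31025) = 0.553.

0.553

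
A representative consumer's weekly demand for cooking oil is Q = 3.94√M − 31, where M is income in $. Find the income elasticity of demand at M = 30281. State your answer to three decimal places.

0.524

At M = 30281: Q = 654.617.
dQ/dM = 3.94/(2√M) = 0.0113209 at this income.
η = (dQ/dM)·(M/Q) = 0.0113209 × (30281/654.617) = 0.524.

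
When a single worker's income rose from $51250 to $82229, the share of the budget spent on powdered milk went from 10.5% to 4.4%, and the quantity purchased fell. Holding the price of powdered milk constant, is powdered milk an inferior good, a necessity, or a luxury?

Quantity demanded falls as income rises, so η < 0.

inferior good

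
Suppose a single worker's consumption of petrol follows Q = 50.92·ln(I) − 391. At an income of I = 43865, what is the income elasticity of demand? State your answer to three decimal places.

At I = 43865: Q = 153.277.
dQ/dI = 50.92/I = 0.00116083 at this income.
η = (dQ/dI)·(I/Q) = 0.00116083 × (43865/153.277) = 0.332.

0.332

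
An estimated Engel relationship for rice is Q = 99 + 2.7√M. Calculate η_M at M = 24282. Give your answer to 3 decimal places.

0.405

At M = 24282: Q = 519.732.
dQ/dM = 2.7/(2√M) = 0.00866346 at this income.
η = (dQ/dM)·(M/Q) = 0.00866346 × (24282/519.732) = 0.405.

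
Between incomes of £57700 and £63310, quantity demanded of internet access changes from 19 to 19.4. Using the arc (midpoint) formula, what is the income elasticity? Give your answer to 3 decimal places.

ΔQ = 19.4 − 19 = 0.4; midpoint Q̄ = (19 + 19.4)/2 = 19.2.
ΔI = 63310 − 57700 = 5610; midpoint Ī = (57700 + 63310)/2 = 60505.
η = (ΔQ/Q̄) ÷ (ΔI/Ī) = (0.4/19.2) ÷ (5610/60505) = 0.225.

0.225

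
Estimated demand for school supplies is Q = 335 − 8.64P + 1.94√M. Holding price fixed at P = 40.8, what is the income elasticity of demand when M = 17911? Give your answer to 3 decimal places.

0.536

At P = 40.8, M = 17911: Q = 242.122.
Holding P constant, ∂Q/∂M = 1.94/(2√M) = 0.00724789.
η_M = (∂Q/∂M)·(M/Q) = 0.00724789 × (17911/242.122) = 0.536.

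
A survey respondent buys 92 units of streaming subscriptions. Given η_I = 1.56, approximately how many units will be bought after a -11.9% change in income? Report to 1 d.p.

74.9

%ΔQ ≈ η × %ΔI = 1.56 × (-11.9%) = -18.564%.
New Q ≈ 92 × (1 − 0.18564) = 74.9.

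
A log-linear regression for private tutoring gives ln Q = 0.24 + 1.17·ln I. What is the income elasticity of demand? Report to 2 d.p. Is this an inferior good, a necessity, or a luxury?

In a log-linear demand, the coefficient on ln I is the income elasticity.
So η = 1.17.
η > 1 ⇒ luxury.

1.17 (luxury)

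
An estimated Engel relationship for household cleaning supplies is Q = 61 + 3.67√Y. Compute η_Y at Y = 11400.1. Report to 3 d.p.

At Y = 11400.1: Q = 452.850.
dQ/dY = 3.67/(2√Y) = 0.0171863 at this income.
η = (dQ/dY)·(Y/Q) = 0.0171863 × (11400.1/452.850) = 0.433.

0.433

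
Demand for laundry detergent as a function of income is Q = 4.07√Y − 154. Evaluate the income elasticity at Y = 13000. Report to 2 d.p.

0.75

At Y = 13000: Q = 310.051.
dQ/dY = 4.07/(2√Y) = 0.0178481 at this income.
η = (dQ/dY)·(Y/Q) = 0.0178481 × (13000/310.051) = 0.75.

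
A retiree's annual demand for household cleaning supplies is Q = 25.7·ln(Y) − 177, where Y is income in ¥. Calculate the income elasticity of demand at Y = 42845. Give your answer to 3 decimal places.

At Y = 42845: Q = 97.099.
dQ/dY = 25.7/Y = 0.000599837 at this income.
η = (dQ/dY)·(Y/Q) = 0.000599837 × (42845/97.099) = 0.265.

0.265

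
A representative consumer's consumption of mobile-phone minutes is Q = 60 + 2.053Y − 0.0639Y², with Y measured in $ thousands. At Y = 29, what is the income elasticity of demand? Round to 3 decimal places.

At Y = 29: Q = 65.7971.
dQ/dY = 2.053 − 0.1278Y = -1.65320.
η = (dQ/dY)·(Y/Q) = -1.65320 × (29/65.7971) = -0.729.

-0.729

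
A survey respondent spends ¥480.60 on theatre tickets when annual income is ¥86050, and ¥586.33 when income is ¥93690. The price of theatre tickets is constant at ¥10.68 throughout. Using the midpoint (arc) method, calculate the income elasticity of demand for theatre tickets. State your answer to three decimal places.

2.331

With a constant price, Q₁ = 480.60/10.68 = 45.000 and Q₂ = 586.33/10.68 = 54.900 (equivalently, work directly with expenditure since P cancels).
Midpoint %ΔQ = (586.33 − 480.60)/533.47 = 0.19819; midpoint %ΔI = (93690 − 86050)/89870 = 0.08501.
η = 0.19819 / 0.08501 = 2.331.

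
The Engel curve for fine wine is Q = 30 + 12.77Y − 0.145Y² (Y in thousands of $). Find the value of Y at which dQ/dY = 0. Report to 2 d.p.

dQ/dY = 12.77 − 0.29Y.
The good is inferior where dQ/dY < 0. Setting dQ/dY = 0 gives Y = 12.77 / 0.29 = 44.03.

44.03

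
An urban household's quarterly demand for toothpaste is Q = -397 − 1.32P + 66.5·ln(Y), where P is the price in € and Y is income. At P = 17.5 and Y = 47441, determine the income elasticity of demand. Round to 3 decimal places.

0.225

At P = 17.5, Y = 47441: Q = 295.922.
Holding P constant, ∂Q/∂Y = 66.5/Y = 0.00140174.
η_Y = (∂Q/∂Y)·(Y/Q) = 0.00140174 × (47441/295.922) = 0.225.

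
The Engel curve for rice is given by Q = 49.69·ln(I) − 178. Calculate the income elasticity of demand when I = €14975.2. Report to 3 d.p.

0.166

At I = 14975.2: Q = 299.727.
dQ/dI = 49.69/I = 0.00331815 at this income.
η = (dQ/dI)·(I/Q) = 0.00331815 × (14975.2/299.727) = 0.166.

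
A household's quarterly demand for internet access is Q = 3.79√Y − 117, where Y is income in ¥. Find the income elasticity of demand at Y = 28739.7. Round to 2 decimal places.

At Y = 28739.7: Q = 525.511.
dQ/dY = 3.79/(2√Y) = 0.0111781 at this income.
η = (dQ/dY)·(Y/Q) = 0.0111781 × (28739.7/525.511) = 0.61.

0.61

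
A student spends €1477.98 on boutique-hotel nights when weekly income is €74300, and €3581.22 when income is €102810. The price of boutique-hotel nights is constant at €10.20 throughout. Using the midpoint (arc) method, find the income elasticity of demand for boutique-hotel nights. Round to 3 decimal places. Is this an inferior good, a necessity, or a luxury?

2.583 (luxury)

With a constant price, Q₁ = 1477.98/10.20 = 144.900 and Q₂ = 3581.22/10.20 = 351.100 (equivalently, work directly with expenditure since P cancels).
Midpoint %ΔQ = (3581.22 − 1477.98)/2529.60 = 0.83145; midpoint %ΔI = (102810 − 74300)/88555 = 0.32195.
η = 0.83145 / 0.32195 = 2.583.
η > 1 ⇒ luxury.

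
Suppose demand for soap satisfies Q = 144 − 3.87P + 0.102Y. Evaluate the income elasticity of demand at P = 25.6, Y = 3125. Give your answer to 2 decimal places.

At P = 25.6, Y = 3125: Q = 363.678.
Holding P constant, ∂Q/∂Y = 0.102.
η_Y = (∂Q/∂Y)·(Y/Q) = 0.102 × (3125/363.678) = 0.88.

0.88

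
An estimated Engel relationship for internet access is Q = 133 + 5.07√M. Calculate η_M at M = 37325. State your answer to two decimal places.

0.44

At M = 37325: Q = 1112.508.
dQ/dM = 5.07/(2√M) = 0.0131213 at this income.
η = (dQ/dM)·(M/Q) = 0.0131213 × (37325/1112.508) = 0.44.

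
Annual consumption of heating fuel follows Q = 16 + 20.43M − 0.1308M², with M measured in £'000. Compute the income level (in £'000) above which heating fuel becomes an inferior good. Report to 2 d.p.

78.10

dQ/dM = 20.43 − 0.2616M.
The good is inferior where dQ/dM < 0. Setting dQ/dM = 0 gives M = 20.43 / 0.2616 = 78.10.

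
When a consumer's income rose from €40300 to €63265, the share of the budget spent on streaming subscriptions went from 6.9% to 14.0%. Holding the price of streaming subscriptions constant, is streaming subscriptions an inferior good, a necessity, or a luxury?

The budget share rises as income rises, so η > 1.

luxury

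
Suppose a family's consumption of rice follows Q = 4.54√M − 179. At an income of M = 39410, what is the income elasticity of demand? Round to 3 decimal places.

At M = 39410: Q = 722.279.
dQ/dM = 4.54/(2√M) = 0.0114346 at this income.
η = (dQ/dM)·(M/Q) = 0.0114346 × (39410/722.279) = 0.624.

0.624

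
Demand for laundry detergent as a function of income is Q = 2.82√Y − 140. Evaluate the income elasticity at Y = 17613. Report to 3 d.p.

At Y = 17613: Q = 234.253.
dQ/dY = 2.82/(2√Y) = 0.0106244 at this income.
η = (dQ/dY)·(Y/Q) = 0.0106244 × (17613/234.253) = 0.799.

0.799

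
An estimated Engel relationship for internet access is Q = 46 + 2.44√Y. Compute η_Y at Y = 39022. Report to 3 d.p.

At Y = 39022: Q = 527.997.
dQ/dY = 2.44/(2√Y) = 0.00617597 at this income.
η = (dQ/dY)·(Y/Q) = 0.00617597 × (39022/527.997) = 0.456.

0.456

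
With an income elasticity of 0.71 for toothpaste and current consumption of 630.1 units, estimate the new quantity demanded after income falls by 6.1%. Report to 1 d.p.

602.8

%ΔQ ≈ η × %ΔI = 0.71 × (-6.1%) = -4.331%.
New Q ≈ 630.1 × (1 − 0.04331) = 602.8.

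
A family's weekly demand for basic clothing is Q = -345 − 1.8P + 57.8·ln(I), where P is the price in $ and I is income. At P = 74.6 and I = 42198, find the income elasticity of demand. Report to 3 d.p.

At P = 74.6, I = 42198: Q = 136.297.
Holding P constant, ∂Q/∂I = 57.8/I = 0.00136973.
η_I = (∂Q/∂I)·(I/Q) = 0.00136973 × (42198/136.297) = 0.424.

0.424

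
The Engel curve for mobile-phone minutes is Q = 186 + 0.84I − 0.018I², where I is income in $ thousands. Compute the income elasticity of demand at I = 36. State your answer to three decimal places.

At I = 36: Q = 192.9120.
dQ/dI = 0.84 − 0.036I = -0.45600.
η = (dQ/dI)·(I/Q) = -0.45600 × (36/192.9120) = -0.085.

-0.085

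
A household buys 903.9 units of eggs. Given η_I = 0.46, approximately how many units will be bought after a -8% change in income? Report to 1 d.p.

%ΔQ ≈ η × %ΔI = 0.46 × (-8%) = -3.68%.
New Q ≈ 903.9 × (1 − 0.0368) = 870.6.

870.6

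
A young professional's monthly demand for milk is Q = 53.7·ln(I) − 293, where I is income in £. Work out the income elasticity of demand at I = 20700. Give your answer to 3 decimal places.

0.223

At I = 20700: Q = 240.665.
dQ/dI = 53.7/I = 0.0025942 at this income.
η = (dQ/dI)·(I/Q) = 0.0025942 × (20700/240.665) = 0.223.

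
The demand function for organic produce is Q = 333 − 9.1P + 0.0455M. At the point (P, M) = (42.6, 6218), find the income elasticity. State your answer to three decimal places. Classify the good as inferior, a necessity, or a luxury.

At P = 42.6, M = 6218: Q = 228.259.
Holding P constant, ∂Q/∂M = 0.0455.
η_M = (∂Q/∂M)·(M/Q) = 0.0455 × (6218/228.259) = 1.239.
Since η > 1, this is a luxury.

1.239 (luxury)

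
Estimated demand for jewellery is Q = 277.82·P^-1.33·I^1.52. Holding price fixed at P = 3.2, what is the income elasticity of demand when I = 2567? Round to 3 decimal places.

1.520

For a multiplicative demand Q = A·P^α·I^β, the income elasticity is β everywhere.
Here β = 1.52, so η = 1.520.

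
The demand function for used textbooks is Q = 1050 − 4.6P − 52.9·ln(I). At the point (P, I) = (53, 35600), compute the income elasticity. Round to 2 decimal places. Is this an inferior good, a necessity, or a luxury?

At P = 53, I = 35600: Q = 251.803.
Holding P constant, ∂Q/∂I = -52.9/I = -0.00148596.
η_I = (∂Q/∂I)·(I/Q) = -0.00148596 × (35600/251.803) = -0.21.
Since η < 0, this is an inferior good.

-0.21 (inferior good)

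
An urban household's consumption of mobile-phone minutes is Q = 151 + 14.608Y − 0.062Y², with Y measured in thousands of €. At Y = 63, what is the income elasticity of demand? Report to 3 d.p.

0.519

At Y = 63: Q = 825.2260.
dQ/dY = 14.608 − 0.124Y = 6.79600.
η = (dQ/dY)·(Y/Q) = 6.79600 × (63/825.2260) = 0.519.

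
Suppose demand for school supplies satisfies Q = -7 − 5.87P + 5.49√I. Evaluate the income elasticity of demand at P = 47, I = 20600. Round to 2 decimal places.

At P = 47, I = 20600: Q = 505.073.
Holding P constant, ∂Q/∂I = 5.49/(2√I) = 0.0191253.
η_I = (∂Q/∂I)·(I/Q) = 0.0191253 × (20600/505.073) = 0.78.

0.78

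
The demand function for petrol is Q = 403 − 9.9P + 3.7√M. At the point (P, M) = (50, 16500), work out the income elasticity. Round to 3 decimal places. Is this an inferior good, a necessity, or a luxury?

At P = 50, M = 16500: Q = 383.274.
Holding P constant, ∂Q/∂M = 3.7/(2√M) = 0.0144022.
η_M = (∂Q/∂M)·(M/Q) = 0.0144022 × (16500/383.274) = 0.620.
Since 0 < η < 1, this is a necessity.

0.620 (necessity)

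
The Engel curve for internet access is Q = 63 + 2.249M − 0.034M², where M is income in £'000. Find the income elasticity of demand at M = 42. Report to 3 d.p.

At M = 42: Q = 97.4820.
dQ/dM = 2.249 − 0.068M = -0.60700.
η = (dQ/dM)·(M/Q) = -0.60700 × (42/97.4820) = -0.262.

-0.262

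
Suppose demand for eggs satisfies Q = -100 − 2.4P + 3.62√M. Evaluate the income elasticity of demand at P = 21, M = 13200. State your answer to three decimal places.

At P = 21, M = 13200: Q = 265.506.
Holding P constant, ∂Q/∂M = 3.62/(2√M) = 0.015754.
η_M = (∂Q/∂M)·(M/Q) = 0.015754 × (13200/265.506) = 0.783.

0.783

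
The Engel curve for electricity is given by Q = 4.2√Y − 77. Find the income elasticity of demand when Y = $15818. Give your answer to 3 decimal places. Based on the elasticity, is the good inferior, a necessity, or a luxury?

0.585 (necessity)

At Y = 15818: Q = 451.232.
dQ/dY = 4.2/(2√Y) = 0.0166972 at this income.
η = (dQ/dY)·(Y/Q) = 0.0166972 × (15818/451.232) = 0.585.
Since 0 < η < 1, the good is a necessity.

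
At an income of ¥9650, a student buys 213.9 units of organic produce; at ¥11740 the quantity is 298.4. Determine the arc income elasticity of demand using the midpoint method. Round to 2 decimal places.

1.69

ΔQ = 298.4 − 213.9 = 84.5; midpoint Q̄ = (213.9 + 298.4)/2 = 256.15.
ΔI = 11740 − 9650 = 2090; midpoint Ī = (9650 + 11740)/2 = 10695.
η = (ΔQ/Q̄) ÷ (ΔI/Ī) = (84.5/256.15) ÷ (2090/10695) = 1.69.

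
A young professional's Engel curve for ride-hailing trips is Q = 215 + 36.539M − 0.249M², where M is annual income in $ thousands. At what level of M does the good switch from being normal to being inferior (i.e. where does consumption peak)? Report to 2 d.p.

73.37

dQ/dM = 36.539 − 0.498M.
The good is inferior where dQ/dM < 0. Setting dQ/dM = 0 gives M = 36.539 / 0.498 = 73.37.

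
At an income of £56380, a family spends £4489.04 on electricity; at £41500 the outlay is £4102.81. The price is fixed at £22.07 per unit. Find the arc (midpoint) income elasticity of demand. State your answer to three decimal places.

0.296

With a constant price, Q₁ = 4489.04/22.07 = 203.400 and Q₂ = 4102.81/22.07 = 185.900 (equivalently, work directly with expenditure since P cancels).
Midpoint %ΔQ = (4102.81 − 4489.04)/4295.93 = -0.08991; midpoint %ΔI = (41500 − 56380)/48940 = -0.30405.
η = -0.08991 / -0.30405 = 0.296.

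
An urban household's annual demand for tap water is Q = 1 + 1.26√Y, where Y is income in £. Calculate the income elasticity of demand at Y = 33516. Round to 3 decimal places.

0.498

At Y = 33516: Q = 231.673.
dQ/dY = 1.26/(2√Y) = 0.00344124 at this income.
η = (dQ/dY)·(Y/Q) = 0.00344124 × (33516/231.673) = 0.498.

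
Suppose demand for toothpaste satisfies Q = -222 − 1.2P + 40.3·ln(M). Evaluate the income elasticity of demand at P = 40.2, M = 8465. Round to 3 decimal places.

0.428

At P = 40.2, M = 8465: Q = 94.221.
Holding P constant, ∂Q/∂M = 40.3/M = 0.00476078.
η_M = (∂Q/∂M)·(M/Q) = 0.00476078 × (8465/94.221) = 0.428.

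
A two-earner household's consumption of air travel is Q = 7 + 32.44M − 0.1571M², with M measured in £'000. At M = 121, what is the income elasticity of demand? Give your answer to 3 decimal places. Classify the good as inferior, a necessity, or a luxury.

-0.414 (inferior good)

At M = 121: Q = 1632.1389.
dQ/dM = 32.44 − 0.3142M = -5.57820.
η = (dQ/dM)·(M/Q) = -5.57820 × (121/1632.1389) = -0.414.
η < 0 ⇒ inferior good.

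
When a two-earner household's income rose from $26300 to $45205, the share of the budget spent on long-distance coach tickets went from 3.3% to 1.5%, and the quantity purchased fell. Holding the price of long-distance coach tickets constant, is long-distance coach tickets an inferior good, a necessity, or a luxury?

Quantity demanded falls as income rises, so η < 0.

inferior good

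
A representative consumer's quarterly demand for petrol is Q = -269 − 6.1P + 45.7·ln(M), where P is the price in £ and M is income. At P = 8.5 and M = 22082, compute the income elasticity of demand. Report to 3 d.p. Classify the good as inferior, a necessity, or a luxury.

At P = 8.5, M = 22082: Q = 136.265.
Holding P constant, ∂Q/∂M = 45.7/M = 0.00206956.
η_M = (∂Q/∂M)·(M/Q) = 0.00206956 × (22082/136.265) = 0.335.
Since 0 < η < 1, this is a necessity.

0.335 (necessity)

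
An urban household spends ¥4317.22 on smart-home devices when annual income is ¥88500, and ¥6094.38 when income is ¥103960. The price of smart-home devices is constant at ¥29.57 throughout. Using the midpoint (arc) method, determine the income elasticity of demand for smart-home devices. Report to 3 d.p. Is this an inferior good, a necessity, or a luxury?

2.125 (luxury)

With a constant price, Q₁ = 4317.22/29.57 = 146.000 and Q₂ = 6094.38/29.57 = 206.100 (equivalently, work directly with expenditure since P cancels).
Midpoint %ΔQ = (6094.38 − 4317.22)/5205.80 = 0.34138; midpoint %ΔI = (103960 − 88500)/96230 = 0.16066.
η = 0.34138 / 0.16066 = 2.125.
η > 1 ⇒ luxury.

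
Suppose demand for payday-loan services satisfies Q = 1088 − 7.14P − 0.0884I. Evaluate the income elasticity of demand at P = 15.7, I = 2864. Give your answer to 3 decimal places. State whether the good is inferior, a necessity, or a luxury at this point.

At P = 15.7, I = 2864: Q = 722.724.
Holding P constant, ∂Q/∂I = −0.0884.
η_I = (∂Q/∂I)·(I/Q) = -0.0884 × (2864/722.724) = -0.350.
Since η < 0, this is an inferior good.

-0.350 (inferior good)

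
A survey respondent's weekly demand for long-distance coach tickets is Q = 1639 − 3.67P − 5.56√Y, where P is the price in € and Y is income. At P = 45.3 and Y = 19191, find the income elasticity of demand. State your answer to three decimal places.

-0.548

At P = 45.3, Y = 19191: Q = 702.513.
Holding P constant, ∂Q/∂Y = -5.56/(2√Y) = -0.0200676.
η_Y = (∂Q/∂Y)·(Y/Q) = -0.0200676 × (19191/702.513) = -0.548.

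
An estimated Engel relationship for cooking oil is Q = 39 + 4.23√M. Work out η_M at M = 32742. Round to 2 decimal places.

0.48

At M = 32742: Q = 804.408.
dQ/dM = 4.23/(2√M) = 0.0116885 at this income.
η = (dQ/dM)·(M/Q) = 0.0116885 × (32742/804.408) = 0.48.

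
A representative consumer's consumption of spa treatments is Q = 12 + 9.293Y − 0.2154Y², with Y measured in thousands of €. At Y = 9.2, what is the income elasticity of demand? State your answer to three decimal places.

0.619

At Y = 9.2: Q = 79.2641.
dQ/dY = 9.293 − 0.4308Y = 5.32964.
η = (dQ/dY)·(Y/Q) = 5.32964 × (9.2/79.2641) = 0.619.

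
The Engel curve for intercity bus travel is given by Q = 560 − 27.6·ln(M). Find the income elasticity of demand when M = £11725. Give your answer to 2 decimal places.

-0.09

At M = 11725: Q = 301.402.
dQ/dM = -27.6/M = -0.00235394 at this income.
η = (dQ/dM)·(M/Q) = -0.00235394 × (11725/301.402) = -0.09.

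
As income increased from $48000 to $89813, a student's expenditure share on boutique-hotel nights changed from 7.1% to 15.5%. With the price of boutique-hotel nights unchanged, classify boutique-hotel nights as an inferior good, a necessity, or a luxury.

luxury

The budget share rises as income rises, so η > 1.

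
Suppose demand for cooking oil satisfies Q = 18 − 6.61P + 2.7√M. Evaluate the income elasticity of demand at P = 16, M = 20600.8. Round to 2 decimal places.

At P = 16, M = 20600.8: Q = 299.770.
Holding P constant, ∂Q/∂M = 2.7/(2√M) = 0.00940571.
η_M = (∂Q/∂M)·(M/Q) = 0.00940571 × (20600.8/299.770) = 0.65.

0.65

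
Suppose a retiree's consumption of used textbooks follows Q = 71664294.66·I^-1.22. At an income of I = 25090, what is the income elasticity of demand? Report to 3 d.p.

-1.220

For Q = A·I^β the income elasticity is constant and equal to β.
Here β = -1.22, so η = -1.220.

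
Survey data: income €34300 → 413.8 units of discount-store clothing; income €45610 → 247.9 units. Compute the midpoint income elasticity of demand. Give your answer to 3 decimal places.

-1.771

ΔQ = 247.9 − 413.8 = -165.9; midpoint Q̄ = (413.8 + 247.9)/2 = 330.85.
ΔI = 45610 − 34300 = 11310; midpoint Ī = (34300 + 45610)/2 = 39955.
η = (ΔQ/Q̄) ÷ (ΔI/Ī) = (-165.9/330.85) ÷ (11310/39955) = -1.771.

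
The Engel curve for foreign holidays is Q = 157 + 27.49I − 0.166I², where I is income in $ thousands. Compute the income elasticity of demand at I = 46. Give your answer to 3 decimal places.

At I = 46: Q = 1070.2840.
dQ/dI = 27.49 − 0.332I = 12.21800.
η = (dQ/dI)·(I/Q) = 12.21800 × (46/1070.2840) = 0.525.

0.525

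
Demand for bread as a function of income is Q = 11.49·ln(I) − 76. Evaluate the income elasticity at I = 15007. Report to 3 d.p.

0.333

At I = 15007: Q = 34.491.
dQ/dI = 11.49/I = 0.000765643 at this income.
η = (dQ/dI)·(I/Q) = 0.000765643 × (15007/34.491) = 0.333.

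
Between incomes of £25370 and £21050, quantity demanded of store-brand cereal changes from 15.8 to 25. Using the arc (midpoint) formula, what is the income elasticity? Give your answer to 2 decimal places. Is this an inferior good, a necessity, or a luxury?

ΔQ = 25 − 15.8 = 9.2; midpoint Q̄ = (15.8 + 25)/2 = 20.4.
ΔI = 21050 − 25370 = -4320; midpoint Ī = (25370 + 21050)/2 = 23210.
η = (ΔQ/Q̄) ÷ (ΔI/Ī) = (9.2/20.4) ÷ (-4320/23210) = -2.42.
η < 0 ⇒ inferior good.

-2.42 (inferior good)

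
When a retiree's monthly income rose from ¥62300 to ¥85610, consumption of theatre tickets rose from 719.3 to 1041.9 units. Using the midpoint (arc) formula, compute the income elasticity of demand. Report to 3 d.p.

1.162

ΔQ = 1041.9 − 719.3 = 322.6; midpoint Q̄ = (719.3 + 1041.9)/2 = 880.6.
ΔI = 85610 − 62300 = 23310; midpoint Ī = (62300 + 85610)/2 = 73955.
η = (ΔQ/Q̄) ÷ (ΔI/Ī) = (322.6/880.6) ÷ (23310/73955) = 1.162.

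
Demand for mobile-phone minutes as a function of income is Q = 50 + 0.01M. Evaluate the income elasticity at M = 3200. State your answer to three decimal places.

0.390

At M = 3200: Q = 82.000.
dQ/dM = 0.01.
η = (dQ/dM)·(M/Q) = 0.01 × (3200/82.000) = 0.390.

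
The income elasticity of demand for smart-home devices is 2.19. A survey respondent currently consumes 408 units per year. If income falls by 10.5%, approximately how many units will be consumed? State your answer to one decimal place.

%ΔQ ≈ η × %ΔI = 2.19 × (-10.5%) = -22.995%.
New Q ≈ 408 × (1 − 0.22995) = 314.2.

314.2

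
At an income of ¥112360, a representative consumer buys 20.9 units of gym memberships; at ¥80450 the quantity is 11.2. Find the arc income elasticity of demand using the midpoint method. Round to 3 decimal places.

ΔQ = 11.2 − 20.9 = -9.7; midpoint Q̄ = (20.9 + 11.2)/2 = 16.05.
ΔI = 80450 − 112360 = -31910; midpoint Ī = (112360 + 80450)/2 = 96405.
η = (ΔQ/Q̄) ÷ (ΔI/Ī) = (-9.7/16.05) ÷ (-31910/96405) = 1.826.

1.826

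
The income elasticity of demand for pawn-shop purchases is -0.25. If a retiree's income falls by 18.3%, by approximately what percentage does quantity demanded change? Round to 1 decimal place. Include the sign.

%ΔQ ≈ η × %ΔI = -0.25 × (-18.3%) = 4.6%.

4.6%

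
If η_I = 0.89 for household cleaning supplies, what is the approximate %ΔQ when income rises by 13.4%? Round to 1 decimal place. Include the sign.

11.9%

%ΔQ ≈ η × %ΔI = 0.89 × 13.4% = 11.9%.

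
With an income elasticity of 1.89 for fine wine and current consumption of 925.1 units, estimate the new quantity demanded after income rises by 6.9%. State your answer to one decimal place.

%ΔQ ≈ η × %ΔI = 1.89 × 6.9% = 13.041%.
New Q ≈ 925.1 × (1 + 0.13041) = 1045.7.

1045.7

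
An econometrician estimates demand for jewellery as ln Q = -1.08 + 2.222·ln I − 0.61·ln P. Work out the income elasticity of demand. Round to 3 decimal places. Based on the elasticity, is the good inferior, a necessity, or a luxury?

2.222 (luxury)

In a log-linear demand, the coefficient on ln I is the income elasticity.
So η = 2.222.
η > 1 ⇒ luxury.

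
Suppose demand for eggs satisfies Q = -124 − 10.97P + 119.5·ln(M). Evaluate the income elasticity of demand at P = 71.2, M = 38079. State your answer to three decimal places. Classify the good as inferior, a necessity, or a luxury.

0.336 (necessity)

At P = 71.2, M = 38079: Q = 355.352.
Holding P constant, ∂Q/∂M = 119.5/M = 0.00313821.
η_M = (∂Q/∂M)·(M/Q) = 0.00313821 × (38079/355.352) = 0.336.
Since 0 < η < 1, this is a necessity.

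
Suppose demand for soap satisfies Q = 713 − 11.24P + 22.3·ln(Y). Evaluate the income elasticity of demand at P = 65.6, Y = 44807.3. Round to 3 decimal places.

0.104

At P = 65.6, Y = 44807.3: Q = 214.492.
Holding P constant, ∂Q/∂Y = 22.3/Y = 0.000497687.
η_Y = (∂Q/∂Y)·(Y/Q) = 0.000497687 × (44807.3/214.492) = 0.104.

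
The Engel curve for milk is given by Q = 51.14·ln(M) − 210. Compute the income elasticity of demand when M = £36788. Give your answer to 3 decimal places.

At M = 36788: Q = 327.631.
dQ/dM = 51.14/M = 0.00139013 at this income.
η = (dQ/dM)·(M/Q) = 0.00139013 × (36788/327.631) = 0.156.

0.156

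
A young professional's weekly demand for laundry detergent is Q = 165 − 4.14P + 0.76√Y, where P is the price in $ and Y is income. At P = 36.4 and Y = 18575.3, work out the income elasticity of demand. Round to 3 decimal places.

0.439

At P = 36.4, Y = 18575.3: Q = 117.885.
Holding P constant, ∂Q/∂Y = 0.76/(2√Y) = 0.00278815.
η_Y = (∂Q/∂Y)·(Y/Q) = 0.00278815 × (18575.3/117.885) = 0.439.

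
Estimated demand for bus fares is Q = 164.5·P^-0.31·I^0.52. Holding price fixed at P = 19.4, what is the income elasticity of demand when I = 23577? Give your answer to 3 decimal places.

0.520

For a multiplicative demand Q = A·P^α·I^β, the income elasticity is β everywhere.
Here β = 0.52, so η = 0.520.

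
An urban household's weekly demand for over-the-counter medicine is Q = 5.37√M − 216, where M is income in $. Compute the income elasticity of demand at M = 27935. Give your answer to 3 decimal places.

At M = 27935: Q = 681.529.
dQ/dM = 5.37/(2√M) = 0.0160646 at this income.
η = (dQ/dM)·(M/Q) = 0.0160646 × (27935/681.529) = 0.658.

0.658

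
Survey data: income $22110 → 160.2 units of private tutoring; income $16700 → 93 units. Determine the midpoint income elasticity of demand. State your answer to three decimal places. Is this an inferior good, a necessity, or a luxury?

ΔQ = 93 − 160.2 = -67.2; midpoint Q̄ = (160.2 + 93)/2 = 126.6.
ΔI = 16700 − 22110 = -5410; midpoint Ī = (22110 + 16700)/2 = 19405.
η = (ΔQ/Q̄) ÷ (ΔI/Ī) = (-67.2/126.6) ÷ (-5410/19405) = 1.904.
η > 1 ⇒ luxury.

1.904 (luxury)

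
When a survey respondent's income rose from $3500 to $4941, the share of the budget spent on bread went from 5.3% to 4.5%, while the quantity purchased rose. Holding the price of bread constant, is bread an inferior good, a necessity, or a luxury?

necessity

Quantity rises but the budget share falls as income rises, so 0 < η < 1.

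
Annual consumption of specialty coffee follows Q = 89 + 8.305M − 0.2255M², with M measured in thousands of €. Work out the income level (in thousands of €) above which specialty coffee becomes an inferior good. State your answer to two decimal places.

18.41

dQ/dM = 8.305 − 0.451M.
The good is inferior where dQ/dM < 0. Setting dQ/dM = 0 gives M = 8.305 / 0.451 = 18.41.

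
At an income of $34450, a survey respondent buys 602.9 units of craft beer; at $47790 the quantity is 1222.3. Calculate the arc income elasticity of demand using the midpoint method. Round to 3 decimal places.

2.092

ΔQ = 1222.3 − 602.9 = 619.4; midpoint Q̄ = (602.9 + 1222.3)/2 = 912.6.
ΔI = 47790 − 34450 = 13340; midpoint Ī = (34450 + 47790)/2 = 41120.
η = (ΔQ/Q̄) ÷ (ΔI/Ī) = (619.4/912.6) ÷ (13340/41120) = 2.092.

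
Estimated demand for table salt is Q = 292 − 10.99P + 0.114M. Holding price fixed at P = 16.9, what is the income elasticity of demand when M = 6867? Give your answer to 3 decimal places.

0.880

At P = 16.9, M = 6867: Q = 889.107.
Holding P constant, ∂Q/∂M = 0.114.
η_M = (∂Q/∂M)·(M/Q) = 0.114 × (6867/889.107) = 0.880.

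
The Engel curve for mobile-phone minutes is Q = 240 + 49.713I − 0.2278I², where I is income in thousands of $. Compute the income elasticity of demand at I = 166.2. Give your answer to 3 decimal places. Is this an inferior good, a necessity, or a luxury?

-1.956 (inferior good)

At I = 166.2: Q = 2209.9088.
dQ/dI = 49.713 − 0.4556I = -26.00772.
η = (dQ/dI)·(I/Q) = -26.00772 × (166.2/2209.9088) = -1.956.
η < 0 ⇒ inferior good.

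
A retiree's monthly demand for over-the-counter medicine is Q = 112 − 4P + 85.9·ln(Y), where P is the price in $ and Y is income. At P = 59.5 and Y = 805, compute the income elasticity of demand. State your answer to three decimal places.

At P = 59.5, Y = 805: Q = 448.743.
Holding P constant, ∂Q/∂Y = 85.9/Y = 0.106708.
η_Y = (∂Q/∂Y)·(Y/Q) = 0.106708 × (805/448.743) = 0.191.

0.191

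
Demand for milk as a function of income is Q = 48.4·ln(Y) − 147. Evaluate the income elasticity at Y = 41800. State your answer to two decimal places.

At Y = 41800: Q = 368.008.
dQ/dY = 48.4/Y = 0.00115789 at this income.
η = (dQ/dY)·(Y/Q) = 0.00115789 × (41800/368.008) = 0.13.

0.13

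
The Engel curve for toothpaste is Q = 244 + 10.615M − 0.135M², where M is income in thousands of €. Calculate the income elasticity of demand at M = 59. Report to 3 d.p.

-0.783

At M = 59: Q = 400.3500.
dQ/dM = 10.615 − 0.27M = -5.31500.
η = (dQ/dM)·(M/Q) = -5.31500 × (59/400.3500) = -0.783.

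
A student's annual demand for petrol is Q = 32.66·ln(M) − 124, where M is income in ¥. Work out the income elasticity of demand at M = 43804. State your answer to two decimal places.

At M = 43804: Q = 225.053.
dQ/dM = 32.66/M = 0.000745594 at this income.
η = (dQ/dM)·(M/Q) = 0.000745594 × (43804/225.053) = 0.15.

0.15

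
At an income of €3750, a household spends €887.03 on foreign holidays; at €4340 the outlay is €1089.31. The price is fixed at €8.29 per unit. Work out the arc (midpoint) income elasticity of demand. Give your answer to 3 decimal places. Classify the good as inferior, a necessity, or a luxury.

1.403 (luxury)

With a constant price, Q₁ = 887.03/8.29 = 107.000 and Q₂ = 1089.31/8.29 = 131.400 (equivalently, work directly with expenditure since P cancels).
Midpoint %ΔQ = (1089.31 − 887.03)/988.17 = 0.20470; midpoint %ΔI = (4340 − 3750)/4045 = 0.14586.
η = 0.20470 / 0.14586 = 1.403.
η > 1 ⇒ luxury.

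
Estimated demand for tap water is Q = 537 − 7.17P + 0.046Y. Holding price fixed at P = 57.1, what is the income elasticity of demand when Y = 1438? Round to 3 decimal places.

At P = 57.1, Y = 1438: Q = 193.741.
Holding P constant, ∂Q/∂Y = 0.046.
η_Y = (∂Q/∂Y)·(Y/Q) = 0.046 × (1438/193.741) = 0.341.

0.341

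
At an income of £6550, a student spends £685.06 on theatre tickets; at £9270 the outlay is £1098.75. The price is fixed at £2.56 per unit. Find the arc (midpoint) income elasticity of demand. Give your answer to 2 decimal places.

1.35

With a constant price, Q₁ = 685.06/2.56 = 267.602 and Q₂ = 1098.75/2.56 = 429.199 (equivalently, work directly with expenditure since P cancels).
Midpoint %ΔQ = (1098.75 − 685.06)/891.91 = 0.46383; midpoint %ΔI = (9270 − 6550)/7910 = 0.34387.
η = 0.46383 / 0.34387 = 1.35.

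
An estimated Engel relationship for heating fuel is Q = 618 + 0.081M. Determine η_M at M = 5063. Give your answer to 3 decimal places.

0.399

At M = 5063: Q = 1028.103.
dQ/dM = 0.081.
η = (dQ/dM)·(M/Q) = 0.081 × (5063/1028.103) = 0.399.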